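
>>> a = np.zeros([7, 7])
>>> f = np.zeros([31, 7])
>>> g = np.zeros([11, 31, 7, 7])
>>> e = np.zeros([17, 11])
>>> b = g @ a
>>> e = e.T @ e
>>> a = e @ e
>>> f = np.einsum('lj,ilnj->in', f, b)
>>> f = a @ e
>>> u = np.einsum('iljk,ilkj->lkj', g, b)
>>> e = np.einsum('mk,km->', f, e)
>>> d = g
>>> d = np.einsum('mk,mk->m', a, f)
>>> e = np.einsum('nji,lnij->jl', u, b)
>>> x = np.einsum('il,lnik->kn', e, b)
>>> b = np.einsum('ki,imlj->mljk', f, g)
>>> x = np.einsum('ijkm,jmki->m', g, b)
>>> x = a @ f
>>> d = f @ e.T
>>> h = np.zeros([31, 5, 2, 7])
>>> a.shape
(11, 11)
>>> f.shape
(11, 11)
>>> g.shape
(11, 31, 7, 7)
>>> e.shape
(7, 11)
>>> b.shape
(31, 7, 7, 11)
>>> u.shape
(31, 7, 7)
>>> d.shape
(11, 7)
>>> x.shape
(11, 11)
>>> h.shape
(31, 5, 2, 7)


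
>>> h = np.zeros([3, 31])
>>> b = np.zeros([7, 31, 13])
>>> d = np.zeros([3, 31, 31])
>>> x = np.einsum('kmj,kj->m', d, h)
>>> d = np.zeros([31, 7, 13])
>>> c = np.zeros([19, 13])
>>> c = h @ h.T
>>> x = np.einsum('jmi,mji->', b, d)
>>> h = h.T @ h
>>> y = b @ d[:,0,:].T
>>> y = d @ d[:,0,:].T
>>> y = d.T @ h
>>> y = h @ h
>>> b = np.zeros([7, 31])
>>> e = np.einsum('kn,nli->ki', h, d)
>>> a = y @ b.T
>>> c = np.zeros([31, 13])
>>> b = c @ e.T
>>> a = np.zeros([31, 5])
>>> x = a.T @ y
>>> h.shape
(31, 31)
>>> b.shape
(31, 31)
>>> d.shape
(31, 7, 13)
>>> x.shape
(5, 31)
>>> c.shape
(31, 13)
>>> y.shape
(31, 31)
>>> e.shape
(31, 13)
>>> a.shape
(31, 5)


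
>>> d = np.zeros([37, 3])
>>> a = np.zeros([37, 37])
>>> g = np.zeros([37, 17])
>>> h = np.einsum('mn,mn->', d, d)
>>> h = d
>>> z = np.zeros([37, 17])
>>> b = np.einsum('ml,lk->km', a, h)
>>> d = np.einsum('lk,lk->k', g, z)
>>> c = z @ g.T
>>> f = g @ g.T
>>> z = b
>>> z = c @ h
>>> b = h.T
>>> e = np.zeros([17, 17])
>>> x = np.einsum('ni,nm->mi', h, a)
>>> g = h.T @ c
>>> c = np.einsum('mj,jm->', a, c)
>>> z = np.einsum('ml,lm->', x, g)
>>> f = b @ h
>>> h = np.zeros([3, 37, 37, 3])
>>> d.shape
(17,)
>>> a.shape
(37, 37)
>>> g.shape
(3, 37)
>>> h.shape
(3, 37, 37, 3)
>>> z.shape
()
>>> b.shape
(3, 37)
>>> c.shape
()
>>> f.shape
(3, 3)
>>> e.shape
(17, 17)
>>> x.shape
(37, 3)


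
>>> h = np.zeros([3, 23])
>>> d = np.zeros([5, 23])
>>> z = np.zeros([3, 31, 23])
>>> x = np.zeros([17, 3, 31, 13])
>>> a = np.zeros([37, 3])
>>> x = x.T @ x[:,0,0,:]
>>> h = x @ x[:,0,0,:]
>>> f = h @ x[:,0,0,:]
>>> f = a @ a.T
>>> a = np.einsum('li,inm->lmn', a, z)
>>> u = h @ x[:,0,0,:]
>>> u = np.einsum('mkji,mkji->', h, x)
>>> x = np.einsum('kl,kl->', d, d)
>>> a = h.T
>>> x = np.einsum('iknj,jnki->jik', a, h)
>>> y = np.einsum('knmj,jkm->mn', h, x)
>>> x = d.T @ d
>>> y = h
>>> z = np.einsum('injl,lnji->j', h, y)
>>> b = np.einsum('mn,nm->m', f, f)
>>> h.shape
(13, 31, 3, 13)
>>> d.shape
(5, 23)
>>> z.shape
(3,)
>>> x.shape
(23, 23)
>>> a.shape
(13, 3, 31, 13)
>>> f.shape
(37, 37)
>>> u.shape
()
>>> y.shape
(13, 31, 3, 13)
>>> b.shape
(37,)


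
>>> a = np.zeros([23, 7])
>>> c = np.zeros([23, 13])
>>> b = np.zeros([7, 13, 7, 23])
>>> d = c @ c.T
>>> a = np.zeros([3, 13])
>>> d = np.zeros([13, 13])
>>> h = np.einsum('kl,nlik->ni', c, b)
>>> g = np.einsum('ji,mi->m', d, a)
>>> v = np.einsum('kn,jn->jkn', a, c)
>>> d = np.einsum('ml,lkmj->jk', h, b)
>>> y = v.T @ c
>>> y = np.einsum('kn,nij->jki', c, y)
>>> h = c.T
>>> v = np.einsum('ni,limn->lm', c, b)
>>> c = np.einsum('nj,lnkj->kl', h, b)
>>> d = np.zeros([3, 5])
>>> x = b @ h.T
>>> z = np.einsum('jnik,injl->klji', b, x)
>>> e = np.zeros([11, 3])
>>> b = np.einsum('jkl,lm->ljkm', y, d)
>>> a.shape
(3, 13)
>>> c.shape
(7, 7)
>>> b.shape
(3, 13, 23, 5)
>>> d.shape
(3, 5)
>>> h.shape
(13, 23)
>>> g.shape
(3,)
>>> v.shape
(7, 7)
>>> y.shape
(13, 23, 3)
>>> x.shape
(7, 13, 7, 13)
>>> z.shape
(23, 13, 7, 7)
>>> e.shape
(11, 3)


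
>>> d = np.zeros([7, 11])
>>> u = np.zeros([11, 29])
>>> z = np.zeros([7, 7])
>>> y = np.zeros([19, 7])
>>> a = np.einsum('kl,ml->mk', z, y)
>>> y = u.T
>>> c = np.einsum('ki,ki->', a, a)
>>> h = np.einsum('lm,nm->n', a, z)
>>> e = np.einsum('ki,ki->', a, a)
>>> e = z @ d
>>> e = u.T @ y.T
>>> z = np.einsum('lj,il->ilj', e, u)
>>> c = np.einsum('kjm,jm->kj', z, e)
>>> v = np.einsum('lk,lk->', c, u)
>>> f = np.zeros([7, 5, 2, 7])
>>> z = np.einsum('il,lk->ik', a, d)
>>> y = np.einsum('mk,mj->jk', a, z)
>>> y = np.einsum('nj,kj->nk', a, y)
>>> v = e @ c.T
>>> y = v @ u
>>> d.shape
(7, 11)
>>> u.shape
(11, 29)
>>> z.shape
(19, 11)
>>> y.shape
(29, 29)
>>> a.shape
(19, 7)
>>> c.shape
(11, 29)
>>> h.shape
(7,)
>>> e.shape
(29, 29)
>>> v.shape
(29, 11)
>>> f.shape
(7, 5, 2, 7)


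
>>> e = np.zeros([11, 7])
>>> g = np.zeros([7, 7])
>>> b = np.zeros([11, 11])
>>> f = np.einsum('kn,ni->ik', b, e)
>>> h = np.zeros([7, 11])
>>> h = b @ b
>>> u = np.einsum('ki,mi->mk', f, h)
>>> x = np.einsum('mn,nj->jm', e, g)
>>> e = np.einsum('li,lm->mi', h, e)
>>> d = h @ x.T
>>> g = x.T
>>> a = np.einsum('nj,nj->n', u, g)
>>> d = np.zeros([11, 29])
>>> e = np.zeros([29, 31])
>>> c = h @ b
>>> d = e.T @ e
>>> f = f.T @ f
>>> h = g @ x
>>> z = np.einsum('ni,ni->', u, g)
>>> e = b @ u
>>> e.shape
(11, 7)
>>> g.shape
(11, 7)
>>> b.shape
(11, 11)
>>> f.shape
(11, 11)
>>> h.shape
(11, 11)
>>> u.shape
(11, 7)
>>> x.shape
(7, 11)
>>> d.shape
(31, 31)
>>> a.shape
(11,)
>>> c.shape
(11, 11)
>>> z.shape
()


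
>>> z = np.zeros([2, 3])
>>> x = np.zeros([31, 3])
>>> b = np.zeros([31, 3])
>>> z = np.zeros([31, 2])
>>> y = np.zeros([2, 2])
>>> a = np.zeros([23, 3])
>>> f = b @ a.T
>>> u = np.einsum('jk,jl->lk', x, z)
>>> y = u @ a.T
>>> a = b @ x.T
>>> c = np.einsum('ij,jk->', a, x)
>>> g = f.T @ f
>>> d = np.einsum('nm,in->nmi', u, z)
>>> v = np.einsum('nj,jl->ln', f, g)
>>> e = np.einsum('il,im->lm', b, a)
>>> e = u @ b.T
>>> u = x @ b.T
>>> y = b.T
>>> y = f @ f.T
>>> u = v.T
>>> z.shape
(31, 2)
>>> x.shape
(31, 3)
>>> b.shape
(31, 3)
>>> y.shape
(31, 31)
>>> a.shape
(31, 31)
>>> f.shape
(31, 23)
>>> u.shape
(31, 23)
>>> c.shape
()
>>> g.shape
(23, 23)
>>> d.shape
(2, 3, 31)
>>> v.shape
(23, 31)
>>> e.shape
(2, 31)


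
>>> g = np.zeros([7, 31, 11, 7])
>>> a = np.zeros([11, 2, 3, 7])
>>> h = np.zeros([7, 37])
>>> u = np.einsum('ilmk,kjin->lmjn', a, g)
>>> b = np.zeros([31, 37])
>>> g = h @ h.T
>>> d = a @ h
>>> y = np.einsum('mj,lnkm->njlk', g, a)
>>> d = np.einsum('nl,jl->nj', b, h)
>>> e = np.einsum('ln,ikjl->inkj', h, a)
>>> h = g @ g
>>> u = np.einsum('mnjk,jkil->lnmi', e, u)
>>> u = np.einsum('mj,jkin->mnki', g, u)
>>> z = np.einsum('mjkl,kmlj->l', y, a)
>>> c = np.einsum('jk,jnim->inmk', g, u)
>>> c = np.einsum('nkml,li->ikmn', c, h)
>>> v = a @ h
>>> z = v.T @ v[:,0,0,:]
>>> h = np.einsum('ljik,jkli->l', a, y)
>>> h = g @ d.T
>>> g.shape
(7, 7)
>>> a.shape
(11, 2, 3, 7)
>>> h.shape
(7, 31)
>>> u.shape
(7, 31, 37, 11)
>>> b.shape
(31, 37)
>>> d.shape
(31, 7)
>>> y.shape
(2, 7, 11, 3)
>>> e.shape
(11, 37, 2, 3)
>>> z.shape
(7, 3, 2, 7)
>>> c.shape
(7, 31, 11, 37)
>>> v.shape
(11, 2, 3, 7)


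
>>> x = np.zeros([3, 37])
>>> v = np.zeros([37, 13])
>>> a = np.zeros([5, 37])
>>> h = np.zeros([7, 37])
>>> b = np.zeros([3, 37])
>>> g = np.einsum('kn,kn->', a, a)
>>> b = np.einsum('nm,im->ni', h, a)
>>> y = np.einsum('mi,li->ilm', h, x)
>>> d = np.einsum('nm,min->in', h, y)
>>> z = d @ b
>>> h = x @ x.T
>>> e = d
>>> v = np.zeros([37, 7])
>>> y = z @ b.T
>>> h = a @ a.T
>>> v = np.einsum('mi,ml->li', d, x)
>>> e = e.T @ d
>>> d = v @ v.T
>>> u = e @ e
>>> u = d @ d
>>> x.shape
(3, 37)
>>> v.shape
(37, 7)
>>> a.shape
(5, 37)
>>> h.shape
(5, 5)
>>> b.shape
(7, 5)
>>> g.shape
()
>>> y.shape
(3, 7)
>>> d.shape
(37, 37)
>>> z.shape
(3, 5)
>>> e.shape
(7, 7)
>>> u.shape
(37, 37)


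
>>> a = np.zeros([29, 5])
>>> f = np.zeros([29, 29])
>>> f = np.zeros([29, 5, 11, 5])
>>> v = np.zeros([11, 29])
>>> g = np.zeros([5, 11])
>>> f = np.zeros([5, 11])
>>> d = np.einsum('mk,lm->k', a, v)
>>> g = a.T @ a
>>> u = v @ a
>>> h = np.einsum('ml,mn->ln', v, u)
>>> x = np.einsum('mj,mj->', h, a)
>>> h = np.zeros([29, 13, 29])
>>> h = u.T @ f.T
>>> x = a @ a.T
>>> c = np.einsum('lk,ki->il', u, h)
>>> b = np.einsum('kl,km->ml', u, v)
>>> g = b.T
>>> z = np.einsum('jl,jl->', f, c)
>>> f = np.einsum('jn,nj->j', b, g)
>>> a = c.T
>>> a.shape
(11, 5)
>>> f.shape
(29,)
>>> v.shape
(11, 29)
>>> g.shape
(5, 29)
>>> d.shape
(5,)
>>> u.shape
(11, 5)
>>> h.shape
(5, 5)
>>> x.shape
(29, 29)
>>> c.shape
(5, 11)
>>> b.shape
(29, 5)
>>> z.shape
()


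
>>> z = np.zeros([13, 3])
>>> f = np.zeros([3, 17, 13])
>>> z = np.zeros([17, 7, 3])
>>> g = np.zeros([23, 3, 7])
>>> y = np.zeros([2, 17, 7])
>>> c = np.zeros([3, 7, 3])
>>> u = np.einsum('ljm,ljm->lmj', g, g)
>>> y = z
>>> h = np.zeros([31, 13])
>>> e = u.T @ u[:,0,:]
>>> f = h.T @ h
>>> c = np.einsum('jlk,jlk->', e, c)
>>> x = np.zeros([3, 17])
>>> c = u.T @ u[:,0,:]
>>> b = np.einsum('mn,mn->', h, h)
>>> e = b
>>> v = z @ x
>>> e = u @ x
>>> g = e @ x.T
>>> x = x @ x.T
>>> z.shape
(17, 7, 3)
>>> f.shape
(13, 13)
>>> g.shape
(23, 7, 3)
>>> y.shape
(17, 7, 3)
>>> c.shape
(3, 7, 3)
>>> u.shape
(23, 7, 3)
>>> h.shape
(31, 13)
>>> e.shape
(23, 7, 17)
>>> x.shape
(3, 3)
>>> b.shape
()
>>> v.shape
(17, 7, 17)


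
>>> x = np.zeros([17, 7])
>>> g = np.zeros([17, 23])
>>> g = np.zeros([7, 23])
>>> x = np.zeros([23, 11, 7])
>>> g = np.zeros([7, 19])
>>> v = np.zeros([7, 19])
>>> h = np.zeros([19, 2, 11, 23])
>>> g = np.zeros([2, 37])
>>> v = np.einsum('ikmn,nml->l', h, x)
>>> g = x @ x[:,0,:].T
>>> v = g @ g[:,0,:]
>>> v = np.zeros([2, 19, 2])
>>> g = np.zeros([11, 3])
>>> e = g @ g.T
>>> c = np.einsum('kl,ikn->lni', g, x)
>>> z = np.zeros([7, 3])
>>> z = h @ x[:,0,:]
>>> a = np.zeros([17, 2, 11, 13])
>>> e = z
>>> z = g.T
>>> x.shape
(23, 11, 7)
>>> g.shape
(11, 3)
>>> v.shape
(2, 19, 2)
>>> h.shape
(19, 2, 11, 23)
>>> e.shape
(19, 2, 11, 7)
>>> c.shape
(3, 7, 23)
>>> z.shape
(3, 11)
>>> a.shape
(17, 2, 11, 13)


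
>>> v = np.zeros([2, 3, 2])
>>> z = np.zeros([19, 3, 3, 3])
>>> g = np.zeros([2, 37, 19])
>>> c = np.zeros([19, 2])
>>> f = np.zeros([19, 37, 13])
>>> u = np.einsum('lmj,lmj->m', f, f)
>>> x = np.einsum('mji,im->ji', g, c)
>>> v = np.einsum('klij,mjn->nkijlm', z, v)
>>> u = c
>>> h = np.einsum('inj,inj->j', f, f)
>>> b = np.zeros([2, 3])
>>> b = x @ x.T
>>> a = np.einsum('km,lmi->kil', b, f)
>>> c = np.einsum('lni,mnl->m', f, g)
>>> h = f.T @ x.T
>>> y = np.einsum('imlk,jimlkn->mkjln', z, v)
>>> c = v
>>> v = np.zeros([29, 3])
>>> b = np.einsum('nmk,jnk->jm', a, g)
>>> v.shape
(29, 3)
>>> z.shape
(19, 3, 3, 3)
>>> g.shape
(2, 37, 19)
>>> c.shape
(2, 19, 3, 3, 3, 2)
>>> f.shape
(19, 37, 13)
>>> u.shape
(19, 2)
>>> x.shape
(37, 19)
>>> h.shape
(13, 37, 37)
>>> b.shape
(2, 13)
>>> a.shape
(37, 13, 19)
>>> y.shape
(3, 3, 2, 3, 2)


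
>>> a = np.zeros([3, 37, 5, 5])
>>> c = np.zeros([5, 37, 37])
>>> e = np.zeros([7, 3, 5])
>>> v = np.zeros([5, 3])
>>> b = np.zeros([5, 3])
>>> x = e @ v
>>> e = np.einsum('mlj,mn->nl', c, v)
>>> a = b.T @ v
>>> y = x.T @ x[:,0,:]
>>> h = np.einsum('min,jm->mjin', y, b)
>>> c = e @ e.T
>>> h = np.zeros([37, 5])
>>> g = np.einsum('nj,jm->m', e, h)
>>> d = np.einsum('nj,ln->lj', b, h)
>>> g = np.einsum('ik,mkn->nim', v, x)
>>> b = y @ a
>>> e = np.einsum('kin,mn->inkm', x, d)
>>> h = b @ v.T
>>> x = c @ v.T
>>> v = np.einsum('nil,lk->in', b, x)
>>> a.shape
(3, 3)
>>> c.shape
(3, 3)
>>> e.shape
(3, 3, 7, 37)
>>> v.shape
(3, 3)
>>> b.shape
(3, 3, 3)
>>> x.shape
(3, 5)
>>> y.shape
(3, 3, 3)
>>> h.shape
(3, 3, 5)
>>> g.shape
(3, 5, 7)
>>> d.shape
(37, 3)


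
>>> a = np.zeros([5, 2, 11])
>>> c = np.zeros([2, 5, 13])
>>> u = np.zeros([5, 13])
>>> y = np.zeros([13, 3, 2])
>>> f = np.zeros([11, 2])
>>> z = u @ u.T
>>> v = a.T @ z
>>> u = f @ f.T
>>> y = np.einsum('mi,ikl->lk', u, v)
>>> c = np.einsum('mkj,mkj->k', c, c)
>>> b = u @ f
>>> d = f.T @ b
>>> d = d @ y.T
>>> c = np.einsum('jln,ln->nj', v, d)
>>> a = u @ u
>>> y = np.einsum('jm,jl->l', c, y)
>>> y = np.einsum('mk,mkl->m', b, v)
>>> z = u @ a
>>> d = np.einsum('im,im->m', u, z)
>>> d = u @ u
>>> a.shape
(11, 11)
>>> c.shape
(5, 11)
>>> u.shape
(11, 11)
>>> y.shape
(11,)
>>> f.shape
(11, 2)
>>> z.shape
(11, 11)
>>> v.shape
(11, 2, 5)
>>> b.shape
(11, 2)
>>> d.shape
(11, 11)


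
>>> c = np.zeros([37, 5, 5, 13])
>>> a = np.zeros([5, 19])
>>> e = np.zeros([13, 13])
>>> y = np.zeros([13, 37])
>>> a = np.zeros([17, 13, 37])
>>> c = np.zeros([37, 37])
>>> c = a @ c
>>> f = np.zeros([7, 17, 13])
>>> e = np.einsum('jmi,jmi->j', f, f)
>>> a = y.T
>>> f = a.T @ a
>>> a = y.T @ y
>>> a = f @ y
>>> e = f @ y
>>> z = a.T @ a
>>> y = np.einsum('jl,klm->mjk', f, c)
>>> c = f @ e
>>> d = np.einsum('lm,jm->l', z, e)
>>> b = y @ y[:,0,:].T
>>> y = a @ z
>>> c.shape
(13, 37)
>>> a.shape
(13, 37)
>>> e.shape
(13, 37)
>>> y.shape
(13, 37)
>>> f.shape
(13, 13)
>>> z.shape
(37, 37)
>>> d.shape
(37,)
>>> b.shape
(37, 13, 37)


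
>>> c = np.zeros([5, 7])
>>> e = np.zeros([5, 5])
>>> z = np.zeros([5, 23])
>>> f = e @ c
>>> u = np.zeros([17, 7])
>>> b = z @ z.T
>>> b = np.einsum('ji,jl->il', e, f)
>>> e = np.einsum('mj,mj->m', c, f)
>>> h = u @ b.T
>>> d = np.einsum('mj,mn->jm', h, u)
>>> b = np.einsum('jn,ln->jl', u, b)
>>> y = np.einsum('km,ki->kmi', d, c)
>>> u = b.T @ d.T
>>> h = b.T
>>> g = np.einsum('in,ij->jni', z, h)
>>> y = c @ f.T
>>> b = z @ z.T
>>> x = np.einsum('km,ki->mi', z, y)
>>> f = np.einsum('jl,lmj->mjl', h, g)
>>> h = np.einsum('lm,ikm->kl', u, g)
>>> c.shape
(5, 7)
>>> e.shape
(5,)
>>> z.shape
(5, 23)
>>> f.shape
(23, 5, 17)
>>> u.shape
(5, 5)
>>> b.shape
(5, 5)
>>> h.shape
(23, 5)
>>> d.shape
(5, 17)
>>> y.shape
(5, 5)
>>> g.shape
(17, 23, 5)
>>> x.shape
(23, 5)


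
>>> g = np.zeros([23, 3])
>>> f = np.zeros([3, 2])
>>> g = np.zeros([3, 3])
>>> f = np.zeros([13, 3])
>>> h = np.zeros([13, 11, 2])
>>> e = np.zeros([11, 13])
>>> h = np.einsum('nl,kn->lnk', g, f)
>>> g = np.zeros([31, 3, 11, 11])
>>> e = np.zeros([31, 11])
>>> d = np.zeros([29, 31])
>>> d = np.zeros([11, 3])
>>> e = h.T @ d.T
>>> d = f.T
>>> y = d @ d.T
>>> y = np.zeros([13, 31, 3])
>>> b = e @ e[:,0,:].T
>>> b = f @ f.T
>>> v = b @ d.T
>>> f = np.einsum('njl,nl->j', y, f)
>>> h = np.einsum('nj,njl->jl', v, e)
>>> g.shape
(31, 3, 11, 11)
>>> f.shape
(31,)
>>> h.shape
(3, 11)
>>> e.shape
(13, 3, 11)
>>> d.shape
(3, 13)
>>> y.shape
(13, 31, 3)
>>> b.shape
(13, 13)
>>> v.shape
(13, 3)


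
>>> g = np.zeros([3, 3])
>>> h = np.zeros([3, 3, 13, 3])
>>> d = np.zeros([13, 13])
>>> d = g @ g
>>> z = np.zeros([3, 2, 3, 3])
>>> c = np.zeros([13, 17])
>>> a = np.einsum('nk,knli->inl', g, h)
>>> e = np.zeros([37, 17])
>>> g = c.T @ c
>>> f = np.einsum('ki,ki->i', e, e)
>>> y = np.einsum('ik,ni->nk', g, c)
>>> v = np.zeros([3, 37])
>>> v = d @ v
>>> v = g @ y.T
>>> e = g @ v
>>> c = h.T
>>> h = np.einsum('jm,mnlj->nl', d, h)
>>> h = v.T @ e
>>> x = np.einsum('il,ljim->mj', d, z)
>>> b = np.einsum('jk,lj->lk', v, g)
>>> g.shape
(17, 17)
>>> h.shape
(13, 13)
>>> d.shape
(3, 3)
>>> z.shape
(3, 2, 3, 3)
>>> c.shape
(3, 13, 3, 3)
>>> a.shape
(3, 3, 13)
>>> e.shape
(17, 13)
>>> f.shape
(17,)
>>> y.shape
(13, 17)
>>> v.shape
(17, 13)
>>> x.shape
(3, 2)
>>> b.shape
(17, 13)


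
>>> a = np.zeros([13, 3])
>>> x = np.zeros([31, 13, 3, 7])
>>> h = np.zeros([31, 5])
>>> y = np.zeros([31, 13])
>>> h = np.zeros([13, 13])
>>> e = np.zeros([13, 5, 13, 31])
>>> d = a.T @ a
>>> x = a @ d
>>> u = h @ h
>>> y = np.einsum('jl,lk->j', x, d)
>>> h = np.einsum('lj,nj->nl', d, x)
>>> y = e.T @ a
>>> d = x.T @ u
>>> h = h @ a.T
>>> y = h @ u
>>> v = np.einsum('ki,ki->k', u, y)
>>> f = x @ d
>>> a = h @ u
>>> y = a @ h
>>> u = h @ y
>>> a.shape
(13, 13)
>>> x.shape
(13, 3)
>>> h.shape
(13, 13)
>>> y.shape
(13, 13)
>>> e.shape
(13, 5, 13, 31)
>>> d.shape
(3, 13)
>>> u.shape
(13, 13)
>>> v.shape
(13,)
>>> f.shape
(13, 13)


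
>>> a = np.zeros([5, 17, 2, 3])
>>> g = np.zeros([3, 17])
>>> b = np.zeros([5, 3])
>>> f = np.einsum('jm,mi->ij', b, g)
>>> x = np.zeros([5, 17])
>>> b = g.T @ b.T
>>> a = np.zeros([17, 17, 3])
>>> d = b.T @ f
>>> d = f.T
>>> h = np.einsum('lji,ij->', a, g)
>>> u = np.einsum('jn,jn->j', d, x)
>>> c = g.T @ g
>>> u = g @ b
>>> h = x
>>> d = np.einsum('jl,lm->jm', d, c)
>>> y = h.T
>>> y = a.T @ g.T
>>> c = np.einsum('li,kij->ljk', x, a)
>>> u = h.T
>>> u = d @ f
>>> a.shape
(17, 17, 3)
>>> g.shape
(3, 17)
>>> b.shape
(17, 5)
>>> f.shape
(17, 5)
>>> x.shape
(5, 17)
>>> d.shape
(5, 17)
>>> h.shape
(5, 17)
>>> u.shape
(5, 5)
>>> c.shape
(5, 3, 17)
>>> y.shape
(3, 17, 3)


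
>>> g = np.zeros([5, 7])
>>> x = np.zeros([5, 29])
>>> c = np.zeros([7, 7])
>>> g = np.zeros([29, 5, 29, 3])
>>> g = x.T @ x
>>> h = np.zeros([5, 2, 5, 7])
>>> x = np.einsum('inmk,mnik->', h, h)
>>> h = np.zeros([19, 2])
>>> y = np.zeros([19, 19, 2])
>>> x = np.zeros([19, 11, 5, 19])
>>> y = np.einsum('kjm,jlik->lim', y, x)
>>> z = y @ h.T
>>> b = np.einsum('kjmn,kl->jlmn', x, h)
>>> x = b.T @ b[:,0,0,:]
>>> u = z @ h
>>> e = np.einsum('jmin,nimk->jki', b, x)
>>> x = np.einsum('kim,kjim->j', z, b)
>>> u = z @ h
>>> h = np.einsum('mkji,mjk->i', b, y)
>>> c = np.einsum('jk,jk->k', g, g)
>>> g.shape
(29, 29)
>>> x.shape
(2,)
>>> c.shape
(29,)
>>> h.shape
(19,)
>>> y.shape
(11, 5, 2)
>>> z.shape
(11, 5, 19)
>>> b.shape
(11, 2, 5, 19)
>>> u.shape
(11, 5, 2)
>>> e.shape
(11, 19, 5)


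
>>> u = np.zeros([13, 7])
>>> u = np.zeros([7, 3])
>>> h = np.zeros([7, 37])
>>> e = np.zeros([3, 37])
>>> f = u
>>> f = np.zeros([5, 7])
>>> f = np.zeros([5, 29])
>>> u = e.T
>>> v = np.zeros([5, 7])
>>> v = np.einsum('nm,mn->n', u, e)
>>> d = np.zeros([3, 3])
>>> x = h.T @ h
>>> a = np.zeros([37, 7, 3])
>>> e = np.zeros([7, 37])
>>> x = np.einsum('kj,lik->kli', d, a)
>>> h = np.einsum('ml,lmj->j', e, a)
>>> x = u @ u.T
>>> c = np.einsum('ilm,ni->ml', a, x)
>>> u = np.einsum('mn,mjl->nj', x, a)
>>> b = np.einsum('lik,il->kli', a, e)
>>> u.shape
(37, 7)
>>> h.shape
(3,)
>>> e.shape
(7, 37)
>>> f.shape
(5, 29)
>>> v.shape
(37,)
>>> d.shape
(3, 3)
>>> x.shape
(37, 37)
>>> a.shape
(37, 7, 3)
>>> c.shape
(3, 7)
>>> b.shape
(3, 37, 7)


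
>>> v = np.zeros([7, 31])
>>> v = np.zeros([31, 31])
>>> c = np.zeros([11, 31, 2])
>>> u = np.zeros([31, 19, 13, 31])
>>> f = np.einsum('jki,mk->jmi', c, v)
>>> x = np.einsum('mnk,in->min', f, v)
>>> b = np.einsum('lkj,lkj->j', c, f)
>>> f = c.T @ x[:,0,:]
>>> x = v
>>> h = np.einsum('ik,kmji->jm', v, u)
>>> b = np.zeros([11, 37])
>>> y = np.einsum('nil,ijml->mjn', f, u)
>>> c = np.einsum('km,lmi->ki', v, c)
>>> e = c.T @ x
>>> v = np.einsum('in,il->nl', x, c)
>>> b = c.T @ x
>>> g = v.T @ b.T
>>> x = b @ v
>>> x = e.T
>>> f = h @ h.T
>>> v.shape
(31, 2)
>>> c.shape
(31, 2)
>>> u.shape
(31, 19, 13, 31)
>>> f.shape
(13, 13)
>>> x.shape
(31, 2)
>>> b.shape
(2, 31)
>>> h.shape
(13, 19)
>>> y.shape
(13, 19, 2)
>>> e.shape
(2, 31)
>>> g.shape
(2, 2)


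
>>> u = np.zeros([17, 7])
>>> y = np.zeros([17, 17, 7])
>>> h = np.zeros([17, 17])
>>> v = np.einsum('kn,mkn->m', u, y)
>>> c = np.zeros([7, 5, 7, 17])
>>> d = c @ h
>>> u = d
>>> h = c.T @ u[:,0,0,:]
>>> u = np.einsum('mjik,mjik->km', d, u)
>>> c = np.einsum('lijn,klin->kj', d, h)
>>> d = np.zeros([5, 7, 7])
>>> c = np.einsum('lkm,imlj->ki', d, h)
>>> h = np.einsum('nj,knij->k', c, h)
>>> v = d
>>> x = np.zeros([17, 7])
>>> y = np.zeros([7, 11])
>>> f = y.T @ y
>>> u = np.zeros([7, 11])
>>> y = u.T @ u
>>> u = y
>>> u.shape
(11, 11)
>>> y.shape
(11, 11)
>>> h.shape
(17,)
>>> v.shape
(5, 7, 7)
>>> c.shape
(7, 17)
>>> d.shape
(5, 7, 7)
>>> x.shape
(17, 7)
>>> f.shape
(11, 11)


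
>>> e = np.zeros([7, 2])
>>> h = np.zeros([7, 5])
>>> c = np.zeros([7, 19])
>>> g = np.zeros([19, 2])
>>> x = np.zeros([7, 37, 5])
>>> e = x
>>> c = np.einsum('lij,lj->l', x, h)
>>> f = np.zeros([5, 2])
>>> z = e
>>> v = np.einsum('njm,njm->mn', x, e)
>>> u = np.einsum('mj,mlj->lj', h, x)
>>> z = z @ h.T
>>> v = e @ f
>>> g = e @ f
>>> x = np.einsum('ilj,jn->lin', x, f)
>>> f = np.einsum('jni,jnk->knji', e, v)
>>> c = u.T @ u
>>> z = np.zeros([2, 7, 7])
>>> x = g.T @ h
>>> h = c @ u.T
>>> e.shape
(7, 37, 5)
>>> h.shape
(5, 37)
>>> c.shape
(5, 5)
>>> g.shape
(7, 37, 2)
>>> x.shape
(2, 37, 5)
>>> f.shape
(2, 37, 7, 5)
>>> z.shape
(2, 7, 7)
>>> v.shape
(7, 37, 2)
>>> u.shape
(37, 5)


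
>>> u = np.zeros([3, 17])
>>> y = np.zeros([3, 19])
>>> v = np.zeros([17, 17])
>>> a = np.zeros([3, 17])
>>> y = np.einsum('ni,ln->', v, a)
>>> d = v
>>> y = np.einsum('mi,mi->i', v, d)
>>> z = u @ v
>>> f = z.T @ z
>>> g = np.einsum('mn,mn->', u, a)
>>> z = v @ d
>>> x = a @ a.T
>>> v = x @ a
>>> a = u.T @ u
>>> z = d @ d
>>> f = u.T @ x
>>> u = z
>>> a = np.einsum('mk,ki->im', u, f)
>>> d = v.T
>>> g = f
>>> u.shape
(17, 17)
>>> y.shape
(17,)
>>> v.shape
(3, 17)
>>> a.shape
(3, 17)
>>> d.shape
(17, 3)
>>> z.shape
(17, 17)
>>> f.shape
(17, 3)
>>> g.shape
(17, 3)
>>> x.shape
(3, 3)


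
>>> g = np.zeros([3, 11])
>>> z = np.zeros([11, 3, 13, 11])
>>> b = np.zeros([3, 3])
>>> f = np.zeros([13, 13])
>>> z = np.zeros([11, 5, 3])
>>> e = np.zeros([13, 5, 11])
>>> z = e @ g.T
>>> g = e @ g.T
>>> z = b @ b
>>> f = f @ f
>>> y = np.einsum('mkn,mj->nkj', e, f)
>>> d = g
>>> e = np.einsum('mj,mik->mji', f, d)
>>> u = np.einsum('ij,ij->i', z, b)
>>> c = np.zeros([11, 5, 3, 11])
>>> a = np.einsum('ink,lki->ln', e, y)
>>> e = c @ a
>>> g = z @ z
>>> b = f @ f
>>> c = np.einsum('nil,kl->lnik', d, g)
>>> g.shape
(3, 3)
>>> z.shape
(3, 3)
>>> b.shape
(13, 13)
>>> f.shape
(13, 13)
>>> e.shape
(11, 5, 3, 13)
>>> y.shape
(11, 5, 13)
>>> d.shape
(13, 5, 3)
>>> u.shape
(3,)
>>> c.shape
(3, 13, 5, 3)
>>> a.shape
(11, 13)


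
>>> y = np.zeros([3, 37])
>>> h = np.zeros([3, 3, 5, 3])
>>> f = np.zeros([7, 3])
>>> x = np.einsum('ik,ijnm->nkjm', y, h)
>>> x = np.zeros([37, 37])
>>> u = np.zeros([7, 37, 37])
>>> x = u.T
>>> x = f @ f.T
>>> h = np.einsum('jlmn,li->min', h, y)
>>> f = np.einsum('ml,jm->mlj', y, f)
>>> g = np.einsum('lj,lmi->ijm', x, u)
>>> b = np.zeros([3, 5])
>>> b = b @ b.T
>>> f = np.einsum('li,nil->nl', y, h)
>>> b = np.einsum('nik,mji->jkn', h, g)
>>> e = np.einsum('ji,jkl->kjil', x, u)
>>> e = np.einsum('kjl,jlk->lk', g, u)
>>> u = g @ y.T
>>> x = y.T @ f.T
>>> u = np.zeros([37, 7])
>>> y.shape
(3, 37)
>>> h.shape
(5, 37, 3)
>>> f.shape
(5, 3)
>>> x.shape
(37, 5)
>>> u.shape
(37, 7)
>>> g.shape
(37, 7, 37)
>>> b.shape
(7, 3, 5)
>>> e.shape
(37, 37)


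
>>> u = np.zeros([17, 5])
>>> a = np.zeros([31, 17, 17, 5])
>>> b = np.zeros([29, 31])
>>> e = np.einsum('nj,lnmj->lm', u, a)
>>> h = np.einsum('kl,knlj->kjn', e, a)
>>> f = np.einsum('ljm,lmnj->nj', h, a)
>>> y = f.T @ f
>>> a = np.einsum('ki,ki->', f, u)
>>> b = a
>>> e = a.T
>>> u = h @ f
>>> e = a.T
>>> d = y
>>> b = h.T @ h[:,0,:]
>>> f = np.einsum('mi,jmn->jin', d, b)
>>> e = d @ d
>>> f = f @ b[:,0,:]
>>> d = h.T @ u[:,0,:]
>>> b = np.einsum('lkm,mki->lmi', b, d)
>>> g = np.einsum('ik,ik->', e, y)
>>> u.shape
(31, 5, 5)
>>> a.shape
()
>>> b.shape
(17, 17, 5)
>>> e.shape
(5, 5)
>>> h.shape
(31, 5, 17)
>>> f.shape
(17, 5, 17)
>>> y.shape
(5, 5)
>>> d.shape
(17, 5, 5)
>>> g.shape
()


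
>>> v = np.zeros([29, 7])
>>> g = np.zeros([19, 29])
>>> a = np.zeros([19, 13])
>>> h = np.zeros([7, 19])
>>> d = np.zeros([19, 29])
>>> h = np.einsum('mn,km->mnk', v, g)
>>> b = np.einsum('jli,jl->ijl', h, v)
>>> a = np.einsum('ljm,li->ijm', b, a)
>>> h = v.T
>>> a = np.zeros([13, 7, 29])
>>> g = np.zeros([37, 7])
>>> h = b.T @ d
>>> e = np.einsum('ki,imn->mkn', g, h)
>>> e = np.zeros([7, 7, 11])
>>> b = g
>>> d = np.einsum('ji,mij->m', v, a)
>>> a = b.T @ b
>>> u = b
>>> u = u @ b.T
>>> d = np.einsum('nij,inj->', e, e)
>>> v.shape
(29, 7)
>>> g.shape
(37, 7)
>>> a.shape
(7, 7)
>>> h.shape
(7, 29, 29)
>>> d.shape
()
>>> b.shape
(37, 7)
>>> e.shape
(7, 7, 11)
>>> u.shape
(37, 37)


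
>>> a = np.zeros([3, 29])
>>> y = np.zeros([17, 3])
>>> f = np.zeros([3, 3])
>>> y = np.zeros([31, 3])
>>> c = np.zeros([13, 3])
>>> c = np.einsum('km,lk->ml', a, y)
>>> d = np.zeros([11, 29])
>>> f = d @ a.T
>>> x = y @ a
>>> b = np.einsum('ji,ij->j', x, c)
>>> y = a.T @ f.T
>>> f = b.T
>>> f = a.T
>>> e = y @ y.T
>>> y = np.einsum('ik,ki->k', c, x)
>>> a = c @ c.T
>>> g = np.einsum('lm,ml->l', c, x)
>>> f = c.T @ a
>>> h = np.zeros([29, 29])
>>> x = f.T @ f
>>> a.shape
(29, 29)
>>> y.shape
(31,)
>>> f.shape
(31, 29)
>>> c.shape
(29, 31)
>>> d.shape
(11, 29)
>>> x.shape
(29, 29)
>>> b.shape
(31,)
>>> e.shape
(29, 29)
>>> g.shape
(29,)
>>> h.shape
(29, 29)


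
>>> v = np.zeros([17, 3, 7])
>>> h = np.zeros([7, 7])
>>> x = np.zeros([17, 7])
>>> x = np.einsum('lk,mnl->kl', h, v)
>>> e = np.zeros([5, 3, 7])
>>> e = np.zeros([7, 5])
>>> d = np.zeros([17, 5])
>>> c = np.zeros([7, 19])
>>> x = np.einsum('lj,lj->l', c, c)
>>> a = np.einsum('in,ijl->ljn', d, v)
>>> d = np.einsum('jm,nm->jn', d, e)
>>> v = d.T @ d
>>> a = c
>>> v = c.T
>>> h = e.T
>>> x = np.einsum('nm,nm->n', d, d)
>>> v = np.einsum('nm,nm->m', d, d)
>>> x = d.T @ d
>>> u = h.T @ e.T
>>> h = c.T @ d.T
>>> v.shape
(7,)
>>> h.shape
(19, 17)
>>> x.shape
(7, 7)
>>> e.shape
(7, 5)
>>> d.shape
(17, 7)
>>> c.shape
(7, 19)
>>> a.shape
(7, 19)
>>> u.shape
(7, 7)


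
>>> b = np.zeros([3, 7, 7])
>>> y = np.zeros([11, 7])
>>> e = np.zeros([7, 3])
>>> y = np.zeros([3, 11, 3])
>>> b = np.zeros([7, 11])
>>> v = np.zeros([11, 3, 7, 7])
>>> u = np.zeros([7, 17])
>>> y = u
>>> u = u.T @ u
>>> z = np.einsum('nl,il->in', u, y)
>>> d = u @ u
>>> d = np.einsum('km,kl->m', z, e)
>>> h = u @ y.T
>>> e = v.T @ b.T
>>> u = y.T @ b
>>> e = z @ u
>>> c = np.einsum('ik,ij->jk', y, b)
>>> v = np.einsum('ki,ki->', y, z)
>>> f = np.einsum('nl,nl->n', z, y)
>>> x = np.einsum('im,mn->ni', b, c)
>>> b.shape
(7, 11)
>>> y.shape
(7, 17)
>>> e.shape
(7, 11)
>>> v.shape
()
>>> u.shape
(17, 11)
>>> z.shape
(7, 17)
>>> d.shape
(17,)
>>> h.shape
(17, 7)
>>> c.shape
(11, 17)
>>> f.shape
(7,)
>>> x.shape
(17, 7)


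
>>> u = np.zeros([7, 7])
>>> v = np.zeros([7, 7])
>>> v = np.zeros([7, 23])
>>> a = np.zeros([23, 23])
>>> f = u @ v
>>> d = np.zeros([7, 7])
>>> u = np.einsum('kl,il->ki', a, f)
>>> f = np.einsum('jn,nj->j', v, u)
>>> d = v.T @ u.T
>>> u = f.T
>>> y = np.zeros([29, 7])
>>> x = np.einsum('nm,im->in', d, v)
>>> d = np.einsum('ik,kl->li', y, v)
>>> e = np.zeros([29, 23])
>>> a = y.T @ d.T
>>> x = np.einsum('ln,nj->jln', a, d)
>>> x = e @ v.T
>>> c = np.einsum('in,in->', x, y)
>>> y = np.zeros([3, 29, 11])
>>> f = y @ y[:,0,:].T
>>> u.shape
(7,)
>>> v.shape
(7, 23)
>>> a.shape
(7, 23)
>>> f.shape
(3, 29, 3)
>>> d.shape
(23, 29)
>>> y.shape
(3, 29, 11)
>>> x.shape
(29, 7)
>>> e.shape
(29, 23)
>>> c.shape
()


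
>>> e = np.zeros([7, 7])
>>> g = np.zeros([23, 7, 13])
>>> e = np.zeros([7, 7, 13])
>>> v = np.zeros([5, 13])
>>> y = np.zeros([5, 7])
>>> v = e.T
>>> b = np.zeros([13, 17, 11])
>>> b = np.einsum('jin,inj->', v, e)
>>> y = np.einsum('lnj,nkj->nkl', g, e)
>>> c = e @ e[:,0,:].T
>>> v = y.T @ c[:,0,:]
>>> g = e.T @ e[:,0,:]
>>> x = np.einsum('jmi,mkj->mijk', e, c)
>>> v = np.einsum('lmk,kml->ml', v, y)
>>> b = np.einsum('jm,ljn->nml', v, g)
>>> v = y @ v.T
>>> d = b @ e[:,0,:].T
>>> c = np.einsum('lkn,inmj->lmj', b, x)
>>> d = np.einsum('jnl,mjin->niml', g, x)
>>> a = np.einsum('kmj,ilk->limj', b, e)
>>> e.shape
(7, 7, 13)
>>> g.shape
(13, 7, 13)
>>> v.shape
(7, 7, 7)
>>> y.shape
(7, 7, 23)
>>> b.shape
(13, 23, 13)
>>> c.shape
(13, 7, 7)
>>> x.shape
(7, 13, 7, 7)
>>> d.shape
(7, 7, 7, 13)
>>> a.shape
(7, 7, 23, 13)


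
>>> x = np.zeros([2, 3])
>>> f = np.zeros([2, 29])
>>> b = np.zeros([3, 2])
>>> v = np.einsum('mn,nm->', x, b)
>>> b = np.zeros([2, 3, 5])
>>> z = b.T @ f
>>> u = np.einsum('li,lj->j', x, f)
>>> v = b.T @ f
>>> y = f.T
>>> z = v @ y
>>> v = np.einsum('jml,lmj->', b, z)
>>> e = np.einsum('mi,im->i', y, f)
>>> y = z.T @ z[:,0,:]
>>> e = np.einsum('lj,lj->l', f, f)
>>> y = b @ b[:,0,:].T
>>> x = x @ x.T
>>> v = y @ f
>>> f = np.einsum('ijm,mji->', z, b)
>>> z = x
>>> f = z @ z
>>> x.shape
(2, 2)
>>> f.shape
(2, 2)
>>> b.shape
(2, 3, 5)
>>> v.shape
(2, 3, 29)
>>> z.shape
(2, 2)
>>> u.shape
(29,)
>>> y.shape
(2, 3, 2)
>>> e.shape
(2,)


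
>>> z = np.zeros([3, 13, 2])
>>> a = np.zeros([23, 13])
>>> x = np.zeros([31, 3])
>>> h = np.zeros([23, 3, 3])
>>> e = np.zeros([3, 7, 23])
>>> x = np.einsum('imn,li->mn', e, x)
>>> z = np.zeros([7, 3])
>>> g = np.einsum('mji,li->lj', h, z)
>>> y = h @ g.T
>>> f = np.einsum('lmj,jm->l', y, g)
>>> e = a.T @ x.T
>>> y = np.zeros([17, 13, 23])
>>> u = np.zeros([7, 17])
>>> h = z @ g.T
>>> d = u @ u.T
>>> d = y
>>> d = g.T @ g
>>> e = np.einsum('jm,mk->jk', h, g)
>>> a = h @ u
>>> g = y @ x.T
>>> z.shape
(7, 3)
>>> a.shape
(7, 17)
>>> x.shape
(7, 23)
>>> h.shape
(7, 7)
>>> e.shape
(7, 3)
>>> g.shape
(17, 13, 7)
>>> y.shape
(17, 13, 23)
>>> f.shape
(23,)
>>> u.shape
(7, 17)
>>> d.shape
(3, 3)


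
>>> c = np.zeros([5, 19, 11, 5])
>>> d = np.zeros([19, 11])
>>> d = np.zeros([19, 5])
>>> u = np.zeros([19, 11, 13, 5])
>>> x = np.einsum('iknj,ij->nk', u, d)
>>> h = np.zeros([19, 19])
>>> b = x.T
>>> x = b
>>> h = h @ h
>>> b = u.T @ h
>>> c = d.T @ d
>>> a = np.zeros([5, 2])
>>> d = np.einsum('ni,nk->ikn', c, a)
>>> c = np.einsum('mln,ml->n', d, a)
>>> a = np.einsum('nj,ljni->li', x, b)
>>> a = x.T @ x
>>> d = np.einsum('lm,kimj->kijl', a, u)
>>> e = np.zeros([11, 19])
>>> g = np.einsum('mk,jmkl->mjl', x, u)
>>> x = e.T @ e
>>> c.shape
(5,)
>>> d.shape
(19, 11, 5, 13)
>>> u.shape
(19, 11, 13, 5)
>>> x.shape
(19, 19)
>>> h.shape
(19, 19)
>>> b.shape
(5, 13, 11, 19)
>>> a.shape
(13, 13)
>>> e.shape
(11, 19)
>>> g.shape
(11, 19, 5)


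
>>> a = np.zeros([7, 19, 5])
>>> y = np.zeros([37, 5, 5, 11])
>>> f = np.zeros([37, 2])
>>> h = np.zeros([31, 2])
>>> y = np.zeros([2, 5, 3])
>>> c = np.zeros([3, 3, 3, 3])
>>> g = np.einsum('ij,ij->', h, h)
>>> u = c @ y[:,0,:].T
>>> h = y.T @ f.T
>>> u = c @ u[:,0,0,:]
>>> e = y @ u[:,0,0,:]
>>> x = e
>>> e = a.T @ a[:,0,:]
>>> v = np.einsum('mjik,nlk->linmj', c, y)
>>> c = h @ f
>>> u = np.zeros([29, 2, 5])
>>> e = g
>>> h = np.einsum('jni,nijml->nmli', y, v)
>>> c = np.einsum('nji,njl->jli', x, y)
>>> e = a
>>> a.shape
(7, 19, 5)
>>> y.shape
(2, 5, 3)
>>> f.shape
(37, 2)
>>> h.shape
(5, 3, 3, 3)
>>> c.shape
(5, 3, 2)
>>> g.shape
()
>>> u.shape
(29, 2, 5)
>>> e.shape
(7, 19, 5)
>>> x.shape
(2, 5, 2)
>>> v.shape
(5, 3, 2, 3, 3)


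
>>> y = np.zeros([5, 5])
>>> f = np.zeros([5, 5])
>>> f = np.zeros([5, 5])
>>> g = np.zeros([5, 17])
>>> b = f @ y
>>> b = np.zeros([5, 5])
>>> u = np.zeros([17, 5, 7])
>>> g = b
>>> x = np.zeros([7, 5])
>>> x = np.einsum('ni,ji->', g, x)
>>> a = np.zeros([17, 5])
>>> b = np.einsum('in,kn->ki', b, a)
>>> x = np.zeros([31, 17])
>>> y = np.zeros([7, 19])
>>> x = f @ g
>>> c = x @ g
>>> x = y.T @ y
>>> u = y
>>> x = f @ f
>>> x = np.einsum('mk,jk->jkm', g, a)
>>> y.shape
(7, 19)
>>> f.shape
(5, 5)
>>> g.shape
(5, 5)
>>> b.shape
(17, 5)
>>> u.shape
(7, 19)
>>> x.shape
(17, 5, 5)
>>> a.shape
(17, 5)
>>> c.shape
(5, 5)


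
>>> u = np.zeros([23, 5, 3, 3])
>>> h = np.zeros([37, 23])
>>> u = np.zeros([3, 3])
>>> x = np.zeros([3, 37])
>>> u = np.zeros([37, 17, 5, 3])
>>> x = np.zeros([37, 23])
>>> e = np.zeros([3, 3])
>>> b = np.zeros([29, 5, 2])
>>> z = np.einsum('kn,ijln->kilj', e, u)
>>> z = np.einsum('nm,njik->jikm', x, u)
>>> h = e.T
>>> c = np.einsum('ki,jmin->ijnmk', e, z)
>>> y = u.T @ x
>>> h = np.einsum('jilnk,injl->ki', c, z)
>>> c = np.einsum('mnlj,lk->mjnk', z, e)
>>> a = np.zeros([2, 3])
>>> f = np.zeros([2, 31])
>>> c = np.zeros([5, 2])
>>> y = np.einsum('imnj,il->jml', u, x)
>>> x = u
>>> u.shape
(37, 17, 5, 3)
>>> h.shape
(3, 17)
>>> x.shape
(37, 17, 5, 3)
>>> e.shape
(3, 3)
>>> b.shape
(29, 5, 2)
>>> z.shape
(17, 5, 3, 23)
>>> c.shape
(5, 2)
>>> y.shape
(3, 17, 23)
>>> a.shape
(2, 3)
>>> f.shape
(2, 31)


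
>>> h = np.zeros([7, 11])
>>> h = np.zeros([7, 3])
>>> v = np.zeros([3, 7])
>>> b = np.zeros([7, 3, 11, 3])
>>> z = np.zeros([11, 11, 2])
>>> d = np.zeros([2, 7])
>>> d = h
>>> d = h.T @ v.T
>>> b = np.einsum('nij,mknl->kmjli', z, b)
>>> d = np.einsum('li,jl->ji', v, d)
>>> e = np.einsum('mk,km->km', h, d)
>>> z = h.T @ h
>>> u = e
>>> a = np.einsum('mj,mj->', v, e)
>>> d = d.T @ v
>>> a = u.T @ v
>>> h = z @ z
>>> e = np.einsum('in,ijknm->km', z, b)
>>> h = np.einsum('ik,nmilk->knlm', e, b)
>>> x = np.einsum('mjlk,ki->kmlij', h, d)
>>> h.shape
(11, 3, 3, 7)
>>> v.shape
(3, 7)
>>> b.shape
(3, 7, 2, 3, 11)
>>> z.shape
(3, 3)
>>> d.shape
(7, 7)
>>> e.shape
(2, 11)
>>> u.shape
(3, 7)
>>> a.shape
(7, 7)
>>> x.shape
(7, 11, 3, 7, 3)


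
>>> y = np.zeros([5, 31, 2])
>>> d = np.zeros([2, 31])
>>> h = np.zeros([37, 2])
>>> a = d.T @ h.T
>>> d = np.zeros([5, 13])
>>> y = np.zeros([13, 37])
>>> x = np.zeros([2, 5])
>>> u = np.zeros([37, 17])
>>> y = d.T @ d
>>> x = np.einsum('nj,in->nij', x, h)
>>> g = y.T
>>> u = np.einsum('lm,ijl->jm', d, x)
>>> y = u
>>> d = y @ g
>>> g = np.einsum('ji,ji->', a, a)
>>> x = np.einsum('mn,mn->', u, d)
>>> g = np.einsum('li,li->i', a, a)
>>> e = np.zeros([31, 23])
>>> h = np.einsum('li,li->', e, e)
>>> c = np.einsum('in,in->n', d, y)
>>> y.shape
(37, 13)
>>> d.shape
(37, 13)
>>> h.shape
()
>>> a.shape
(31, 37)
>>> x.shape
()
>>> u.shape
(37, 13)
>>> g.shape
(37,)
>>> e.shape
(31, 23)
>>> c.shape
(13,)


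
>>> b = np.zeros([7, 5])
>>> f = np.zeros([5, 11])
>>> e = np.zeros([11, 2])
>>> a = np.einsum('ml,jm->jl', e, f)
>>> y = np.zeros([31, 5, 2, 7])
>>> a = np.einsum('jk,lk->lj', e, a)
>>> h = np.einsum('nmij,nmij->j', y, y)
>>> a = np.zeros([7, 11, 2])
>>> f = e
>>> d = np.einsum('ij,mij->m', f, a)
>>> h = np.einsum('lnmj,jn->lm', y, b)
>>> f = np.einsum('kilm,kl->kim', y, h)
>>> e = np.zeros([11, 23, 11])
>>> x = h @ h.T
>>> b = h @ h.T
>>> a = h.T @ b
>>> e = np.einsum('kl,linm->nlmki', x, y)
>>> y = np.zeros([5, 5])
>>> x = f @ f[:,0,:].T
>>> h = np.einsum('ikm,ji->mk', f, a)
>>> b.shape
(31, 31)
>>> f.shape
(31, 5, 7)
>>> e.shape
(2, 31, 7, 31, 5)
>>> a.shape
(2, 31)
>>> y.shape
(5, 5)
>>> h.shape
(7, 5)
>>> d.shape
(7,)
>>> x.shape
(31, 5, 31)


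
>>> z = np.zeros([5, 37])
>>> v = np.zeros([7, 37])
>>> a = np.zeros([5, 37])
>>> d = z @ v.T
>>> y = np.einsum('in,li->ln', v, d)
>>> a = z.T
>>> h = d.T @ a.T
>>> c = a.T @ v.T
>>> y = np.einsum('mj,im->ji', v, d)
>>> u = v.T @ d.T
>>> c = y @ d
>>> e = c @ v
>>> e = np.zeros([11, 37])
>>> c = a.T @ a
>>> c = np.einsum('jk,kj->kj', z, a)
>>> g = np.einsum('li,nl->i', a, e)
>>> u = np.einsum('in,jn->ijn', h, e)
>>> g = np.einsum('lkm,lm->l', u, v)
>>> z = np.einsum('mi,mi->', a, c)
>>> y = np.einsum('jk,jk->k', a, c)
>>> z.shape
()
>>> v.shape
(7, 37)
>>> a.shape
(37, 5)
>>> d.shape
(5, 7)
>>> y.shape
(5,)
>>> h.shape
(7, 37)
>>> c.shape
(37, 5)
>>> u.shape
(7, 11, 37)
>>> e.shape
(11, 37)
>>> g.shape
(7,)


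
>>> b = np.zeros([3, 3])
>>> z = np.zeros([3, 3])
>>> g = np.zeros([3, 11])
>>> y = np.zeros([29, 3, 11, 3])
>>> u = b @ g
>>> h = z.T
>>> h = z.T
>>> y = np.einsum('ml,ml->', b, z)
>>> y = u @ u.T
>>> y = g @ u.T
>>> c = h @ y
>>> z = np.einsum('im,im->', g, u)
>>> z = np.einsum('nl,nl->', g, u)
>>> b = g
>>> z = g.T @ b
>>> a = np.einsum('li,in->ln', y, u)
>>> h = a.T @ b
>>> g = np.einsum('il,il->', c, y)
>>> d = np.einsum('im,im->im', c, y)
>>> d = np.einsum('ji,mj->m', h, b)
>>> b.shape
(3, 11)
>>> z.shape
(11, 11)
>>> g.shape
()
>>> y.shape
(3, 3)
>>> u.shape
(3, 11)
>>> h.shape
(11, 11)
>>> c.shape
(3, 3)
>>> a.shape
(3, 11)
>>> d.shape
(3,)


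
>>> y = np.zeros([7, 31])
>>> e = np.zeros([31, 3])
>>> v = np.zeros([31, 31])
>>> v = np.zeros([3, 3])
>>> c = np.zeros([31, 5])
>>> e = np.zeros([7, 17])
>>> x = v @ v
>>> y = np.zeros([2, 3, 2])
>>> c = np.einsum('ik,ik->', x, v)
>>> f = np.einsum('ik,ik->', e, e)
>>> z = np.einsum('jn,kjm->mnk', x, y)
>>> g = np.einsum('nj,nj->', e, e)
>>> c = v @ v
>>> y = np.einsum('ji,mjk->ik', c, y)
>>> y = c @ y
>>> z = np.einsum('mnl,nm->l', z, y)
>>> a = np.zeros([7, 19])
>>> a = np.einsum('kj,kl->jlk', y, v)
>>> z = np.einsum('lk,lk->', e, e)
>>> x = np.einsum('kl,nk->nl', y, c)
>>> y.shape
(3, 2)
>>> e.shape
(7, 17)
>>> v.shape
(3, 3)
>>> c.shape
(3, 3)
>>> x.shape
(3, 2)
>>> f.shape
()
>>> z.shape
()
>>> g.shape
()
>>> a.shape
(2, 3, 3)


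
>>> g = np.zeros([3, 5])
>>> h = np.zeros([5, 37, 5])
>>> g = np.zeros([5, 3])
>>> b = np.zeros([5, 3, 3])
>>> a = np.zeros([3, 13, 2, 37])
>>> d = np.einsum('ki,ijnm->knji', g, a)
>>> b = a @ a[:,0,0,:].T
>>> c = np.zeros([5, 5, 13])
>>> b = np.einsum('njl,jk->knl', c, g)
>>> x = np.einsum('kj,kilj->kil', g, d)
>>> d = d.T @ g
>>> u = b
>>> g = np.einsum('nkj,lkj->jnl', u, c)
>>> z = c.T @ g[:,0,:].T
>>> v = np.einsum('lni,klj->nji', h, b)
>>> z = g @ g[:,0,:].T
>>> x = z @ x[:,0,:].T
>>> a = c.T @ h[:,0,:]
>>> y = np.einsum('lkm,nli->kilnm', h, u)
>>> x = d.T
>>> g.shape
(13, 3, 5)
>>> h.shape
(5, 37, 5)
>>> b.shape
(3, 5, 13)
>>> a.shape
(13, 5, 5)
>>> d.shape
(3, 13, 2, 3)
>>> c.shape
(5, 5, 13)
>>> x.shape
(3, 2, 13, 3)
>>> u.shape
(3, 5, 13)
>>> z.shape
(13, 3, 13)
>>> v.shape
(37, 13, 5)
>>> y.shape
(37, 13, 5, 3, 5)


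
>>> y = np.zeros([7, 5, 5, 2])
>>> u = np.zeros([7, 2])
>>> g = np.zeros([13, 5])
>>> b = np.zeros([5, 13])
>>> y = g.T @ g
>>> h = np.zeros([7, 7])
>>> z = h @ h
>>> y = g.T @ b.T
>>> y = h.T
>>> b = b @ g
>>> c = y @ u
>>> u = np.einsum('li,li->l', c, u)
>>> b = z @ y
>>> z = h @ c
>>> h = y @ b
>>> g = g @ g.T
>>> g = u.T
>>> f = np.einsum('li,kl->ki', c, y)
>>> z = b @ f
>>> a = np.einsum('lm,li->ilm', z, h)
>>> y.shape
(7, 7)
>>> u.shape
(7,)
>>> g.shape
(7,)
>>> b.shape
(7, 7)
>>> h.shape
(7, 7)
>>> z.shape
(7, 2)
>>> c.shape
(7, 2)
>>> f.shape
(7, 2)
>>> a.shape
(7, 7, 2)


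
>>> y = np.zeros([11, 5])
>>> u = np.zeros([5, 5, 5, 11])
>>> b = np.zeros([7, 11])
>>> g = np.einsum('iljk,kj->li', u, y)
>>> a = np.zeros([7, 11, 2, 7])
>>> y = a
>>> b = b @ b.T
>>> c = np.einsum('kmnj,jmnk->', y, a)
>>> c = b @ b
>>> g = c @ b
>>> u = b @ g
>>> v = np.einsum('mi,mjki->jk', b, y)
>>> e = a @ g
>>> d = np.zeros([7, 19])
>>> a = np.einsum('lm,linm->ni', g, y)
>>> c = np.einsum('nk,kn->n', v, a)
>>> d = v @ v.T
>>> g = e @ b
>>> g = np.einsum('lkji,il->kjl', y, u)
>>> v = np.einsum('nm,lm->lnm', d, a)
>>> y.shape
(7, 11, 2, 7)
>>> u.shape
(7, 7)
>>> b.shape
(7, 7)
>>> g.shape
(11, 2, 7)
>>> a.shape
(2, 11)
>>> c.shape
(11,)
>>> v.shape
(2, 11, 11)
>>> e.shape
(7, 11, 2, 7)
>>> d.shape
(11, 11)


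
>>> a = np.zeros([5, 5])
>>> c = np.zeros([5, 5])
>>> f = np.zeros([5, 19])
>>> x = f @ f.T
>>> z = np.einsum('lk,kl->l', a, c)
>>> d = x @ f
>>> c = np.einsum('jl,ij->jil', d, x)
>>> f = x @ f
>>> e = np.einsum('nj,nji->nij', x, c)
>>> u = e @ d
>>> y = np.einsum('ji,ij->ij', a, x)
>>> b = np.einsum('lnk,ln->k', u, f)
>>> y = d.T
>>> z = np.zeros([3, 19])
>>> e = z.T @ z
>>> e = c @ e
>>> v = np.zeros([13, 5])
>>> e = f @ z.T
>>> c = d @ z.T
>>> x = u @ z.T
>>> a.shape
(5, 5)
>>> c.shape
(5, 3)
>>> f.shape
(5, 19)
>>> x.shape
(5, 19, 3)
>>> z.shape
(3, 19)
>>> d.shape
(5, 19)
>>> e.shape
(5, 3)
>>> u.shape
(5, 19, 19)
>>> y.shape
(19, 5)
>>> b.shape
(19,)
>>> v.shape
(13, 5)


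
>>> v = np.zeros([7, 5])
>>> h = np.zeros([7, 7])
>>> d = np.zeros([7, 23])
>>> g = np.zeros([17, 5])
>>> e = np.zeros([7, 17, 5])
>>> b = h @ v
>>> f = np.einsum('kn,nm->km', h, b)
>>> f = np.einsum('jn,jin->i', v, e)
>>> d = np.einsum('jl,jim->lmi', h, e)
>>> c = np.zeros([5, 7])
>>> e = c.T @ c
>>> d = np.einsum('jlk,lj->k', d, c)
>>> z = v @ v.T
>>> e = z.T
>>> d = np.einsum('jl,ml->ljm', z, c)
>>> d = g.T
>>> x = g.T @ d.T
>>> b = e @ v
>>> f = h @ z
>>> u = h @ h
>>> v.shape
(7, 5)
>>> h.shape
(7, 7)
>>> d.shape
(5, 17)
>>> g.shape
(17, 5)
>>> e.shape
(7, 7)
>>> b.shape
(7, 5)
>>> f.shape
(7, 7)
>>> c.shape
(5, 7)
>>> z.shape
(7, 7)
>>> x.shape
(5, 5)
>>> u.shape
(7, 7)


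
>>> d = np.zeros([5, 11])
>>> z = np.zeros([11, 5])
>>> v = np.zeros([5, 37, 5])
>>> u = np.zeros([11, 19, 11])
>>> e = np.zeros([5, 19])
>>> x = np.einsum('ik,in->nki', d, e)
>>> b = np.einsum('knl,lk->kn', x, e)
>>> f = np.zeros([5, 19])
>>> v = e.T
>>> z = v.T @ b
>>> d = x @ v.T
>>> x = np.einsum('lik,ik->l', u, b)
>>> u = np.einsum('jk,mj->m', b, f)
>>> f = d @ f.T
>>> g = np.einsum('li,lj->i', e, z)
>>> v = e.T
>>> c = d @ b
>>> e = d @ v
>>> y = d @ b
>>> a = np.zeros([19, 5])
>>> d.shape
(19, 11, 19)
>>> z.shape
(5, 11)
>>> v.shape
(19, 5)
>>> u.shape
(5,)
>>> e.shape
(19, 11, 5)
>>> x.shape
(11,)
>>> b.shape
(19, 11)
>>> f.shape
(19, 11, 5)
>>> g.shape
(19,)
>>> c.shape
(19, 11, 11)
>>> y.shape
(19, 11, 11)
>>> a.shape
(19, 5)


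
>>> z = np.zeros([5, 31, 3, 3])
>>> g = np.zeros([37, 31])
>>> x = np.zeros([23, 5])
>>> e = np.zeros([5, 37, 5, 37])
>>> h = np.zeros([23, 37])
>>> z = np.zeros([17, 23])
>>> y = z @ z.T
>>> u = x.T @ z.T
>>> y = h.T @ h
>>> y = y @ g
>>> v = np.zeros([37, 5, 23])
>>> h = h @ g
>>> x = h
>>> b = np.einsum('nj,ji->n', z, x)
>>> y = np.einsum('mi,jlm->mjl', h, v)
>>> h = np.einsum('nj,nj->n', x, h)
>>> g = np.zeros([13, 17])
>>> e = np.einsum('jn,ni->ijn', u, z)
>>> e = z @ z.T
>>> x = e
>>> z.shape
(17, 23)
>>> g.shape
(13, 17)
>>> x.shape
(17, 17)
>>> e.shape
(17, 17)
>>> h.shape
(23,)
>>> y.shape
(23, 37, 5)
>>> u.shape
(5, 17)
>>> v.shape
(37, 5, 23)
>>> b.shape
(17,)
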